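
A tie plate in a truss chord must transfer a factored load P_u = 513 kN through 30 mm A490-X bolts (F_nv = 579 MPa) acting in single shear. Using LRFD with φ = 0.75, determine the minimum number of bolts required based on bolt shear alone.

2 bolts

A_b = π·30²/4 = 706.9 mm².
Per-bolt design strength φR_n = 0.75 × 579 × 706.9 × 1 / 1000 = 307 kN.
n ≥ 513 / 307 = 1.671 → use 2 bolts.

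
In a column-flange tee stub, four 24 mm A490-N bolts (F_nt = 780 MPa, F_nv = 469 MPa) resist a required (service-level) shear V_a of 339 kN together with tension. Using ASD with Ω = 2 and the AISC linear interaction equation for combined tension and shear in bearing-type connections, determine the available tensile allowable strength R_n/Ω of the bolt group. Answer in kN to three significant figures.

354 kN

A_b = π·24²/4 = 452.4 mm²; f_rv = 339 × 1000 / (4 × 452.4) = 187.3 MPa.
F'_nt = 1.3 F_nt − (Ω F_nt / F_nv) f_rv = 1.3·780 − (2·780/469)·187.3 = 390.9 MPa, capped at F_nt → F'_nt = 390.9 MPa.
R_n = F'_nt · A_b · n = 390.9 × 452.4 × 4 / 1000 = 707.3 kN.
Allowable strength R_n/Ω = 707.3 / 2 = 354 kN.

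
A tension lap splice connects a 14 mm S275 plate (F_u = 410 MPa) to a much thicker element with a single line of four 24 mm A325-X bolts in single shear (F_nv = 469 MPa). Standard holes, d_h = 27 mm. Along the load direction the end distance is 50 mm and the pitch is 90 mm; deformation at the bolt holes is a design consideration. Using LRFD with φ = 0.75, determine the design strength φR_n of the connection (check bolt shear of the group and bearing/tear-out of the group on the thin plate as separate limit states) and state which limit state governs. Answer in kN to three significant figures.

637 kN (bolt shear governs)

Bolt shear: A_b = π·24²/4 = 452.4 mm²; R_n = 469 × 452.4 × 4 × 1 / 1000 = 848.7 kN → 0.75 × 848.7 = 637 kN.
Bearing (1.2 l_c t F_u ≤ 2.4 d t F_u): upper limit = 2.4·24·14·410 / 1000 = 330.6 kN.
  Edge l_c = 50 − 27/2 = 36.5 → r_n = 251.4 kN; interior l_c = 90 − 27 = 63 → r_n = 330.6 kN.
  R_n,bearing = 1·251.4 + 3·330.6 = 1243 kN → 0.75 × 1243 = 932 kN.
Bolt shear governs: 637 kN.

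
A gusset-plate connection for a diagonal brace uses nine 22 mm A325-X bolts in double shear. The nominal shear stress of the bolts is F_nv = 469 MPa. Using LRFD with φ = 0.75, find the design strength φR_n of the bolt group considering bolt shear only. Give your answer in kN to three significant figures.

A_b = π × 22² / 4 = 380.1 mm².
R_n = F_nv · A_b · n · n_s = 469 × 380.1 × 9 × 2 / 1000 = 3209 kN.
Design strength φR_n = 0.75 × 3209 = 2410 kN.

2410 kN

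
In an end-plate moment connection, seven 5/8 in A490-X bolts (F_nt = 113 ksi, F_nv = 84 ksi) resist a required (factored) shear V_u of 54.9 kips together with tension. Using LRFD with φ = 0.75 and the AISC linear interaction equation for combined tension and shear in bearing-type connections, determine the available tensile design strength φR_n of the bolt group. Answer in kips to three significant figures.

163 kips

A_b = π·0.625²/4 = 0.3068 in²; f_rv = 54.9 / (7 × 0.3068) = 25.56 ksi.
F'_nt = 1.3 F_nt − (F_nt / φF_nv) f_rv = 1.3·113 − (113/(0.75·84))·25.56 = 101 ksi, capped at F_nt → F'_nt = 101 ksi.
R_n = F'_nt · A_b · n = 101 × 0.3068 × 7 = 217 kips.
Design strength φR_n = 0.75 × 217 = 163 kips.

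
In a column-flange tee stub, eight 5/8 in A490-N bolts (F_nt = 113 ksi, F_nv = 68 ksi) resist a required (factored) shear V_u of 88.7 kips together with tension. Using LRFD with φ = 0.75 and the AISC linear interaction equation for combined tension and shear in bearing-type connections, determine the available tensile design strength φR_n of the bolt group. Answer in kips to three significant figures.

123 kips

A_b = π·0.625²/4 = 0.3068 in²; f_rv = 88.7 / (8 × 0.3068) = 36.14 ksi.
F'_nt = 1.3 F_nt − (F_nt / φF_nv) f_rv = 1.3·113 − (113/(0.75·68))·36.14 = 66.83 ksi, capped at F_nt → F'_nt = 66.83 ksi.
R_n = F'_nt · A_b · n = 66.83 × 0.3068 × 8 = 164 kips.
Design strength φR_n = 0.75 × 164 = 123 kips.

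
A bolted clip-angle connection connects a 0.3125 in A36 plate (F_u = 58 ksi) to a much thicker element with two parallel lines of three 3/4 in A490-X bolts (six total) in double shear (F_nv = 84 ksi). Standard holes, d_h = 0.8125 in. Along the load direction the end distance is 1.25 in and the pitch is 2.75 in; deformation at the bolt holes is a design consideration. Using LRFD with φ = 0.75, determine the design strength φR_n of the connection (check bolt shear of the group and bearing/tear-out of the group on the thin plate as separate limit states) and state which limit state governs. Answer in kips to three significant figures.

Bolt shear: A_b = π·0.75²/4 = 0.4418 in²; R_n = 84 × 0.4418 × 6 × 2 = 445.3 kips → 0.75 × 445.3 = 334 kips.
Bearing (1.2 l_c t F_u ≤ 2.4 d t F_u): upper limit = 2.4·0.75·0.3125·58 = 32.62 kips.
  Edge l_c = 1.25 − 0.8125/2 = 0.8438 → r_n = 18.35 kips; interior l_c = 2.75 − 0.8125 = 1.938 → r_n = 32.62 kips.
  R_n,bearing = 2·18.35 + 4·32.62 = 167.2 kips → 0.75 × 167.2 = 125 kips.
Bearing governs: 125 kips.

125 kips (bearing governs)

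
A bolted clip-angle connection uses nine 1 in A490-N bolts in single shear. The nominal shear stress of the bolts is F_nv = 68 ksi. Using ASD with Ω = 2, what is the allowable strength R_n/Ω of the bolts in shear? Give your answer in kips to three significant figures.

240 kips

A_b = π × 1² / 4 = 0.7854 in².
R_n = F_nv · A_b · n · n_s = 68 × 0.7854 × 9 × 1 = 480.7 kips.
Allowable strength R_n/Ω = 480.7 / 2 = 240 kips.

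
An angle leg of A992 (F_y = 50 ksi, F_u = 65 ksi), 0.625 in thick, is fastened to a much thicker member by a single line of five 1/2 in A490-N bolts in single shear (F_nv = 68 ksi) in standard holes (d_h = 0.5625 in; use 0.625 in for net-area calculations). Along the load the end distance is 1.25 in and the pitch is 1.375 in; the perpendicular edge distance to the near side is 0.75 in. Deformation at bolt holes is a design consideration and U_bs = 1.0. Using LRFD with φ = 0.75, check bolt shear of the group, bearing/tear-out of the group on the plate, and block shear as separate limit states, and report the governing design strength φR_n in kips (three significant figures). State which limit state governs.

50.1 kips (bolt shear governs)

Bolt shear: A_b = π·0.5²/4 = 0.1963 in²; R_n = 68 × 0.1963 × 5 × 1 = 66.76 kips → 0.75 × 66.76 = 50.1 kips.
Bearing: edge l_c = 0.9688, r_n = 47.23 kips; interior l_c = 0.8125, r_n = 39.61 kips; R_n = 47.23 + 4·39.61 = 205.7 kips → 154 kips.
Block shear: A_gv = 4.219, A_nv = 2.461, A_nt = 0.2734 in²; R_n = min(0.6F_uA_nv, 0.6F_yA_gv) + U_bs·F_u·A_nt = 113.8 kips → 85.3 kips.
Bolt shear governs: 50.1 kips.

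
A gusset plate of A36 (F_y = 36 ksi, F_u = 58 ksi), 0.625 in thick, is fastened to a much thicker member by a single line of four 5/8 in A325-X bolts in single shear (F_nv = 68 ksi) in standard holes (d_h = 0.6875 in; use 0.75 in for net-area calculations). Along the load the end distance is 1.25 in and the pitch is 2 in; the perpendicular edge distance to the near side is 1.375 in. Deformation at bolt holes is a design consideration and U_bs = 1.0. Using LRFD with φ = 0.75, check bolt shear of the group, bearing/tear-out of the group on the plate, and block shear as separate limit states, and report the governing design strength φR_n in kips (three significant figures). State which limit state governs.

62.6 kips (bolt shear governs)

Bolt shear: A_b = π·0.625²/4 = 0.3068 in²; R_n = 68 × 0.3068 × 4 × 1 = 83.45 kips → 0.75 × 83.45 = 62.6 kips.
Bearing: edge l_c = 0.9062, r_n = 39.42 kips; interior l_c = 1.312, r_n = 54.38 kips; R_n = 39.42 + 3·54.38 = 202.5 kips → 152 kips.
Block shear: A_gv = 4.531, A_nv = 2.891, A_nt = 0.625 in²; R_n = min(0.6F_uA_nv, 0.6F_yA_gv) + U_bs·F_u·A_nt = 134.1 kips → 101 kips.
Bolt shear governs: 62.6 kips.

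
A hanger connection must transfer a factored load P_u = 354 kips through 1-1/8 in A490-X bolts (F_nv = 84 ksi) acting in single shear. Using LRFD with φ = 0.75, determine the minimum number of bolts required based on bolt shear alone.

A_b = π·1.125²/4 = 0.994 in².
Per-bolt design strength φR_n = 0.75 × 84 × 0.994 × 1 = 62.62 kips.
n ≥ 354 / 62.62 = 5.653 → use 6 bolts.

6 bolts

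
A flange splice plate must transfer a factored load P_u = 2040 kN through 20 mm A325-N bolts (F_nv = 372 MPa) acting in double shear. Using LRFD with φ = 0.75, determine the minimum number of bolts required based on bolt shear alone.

12 bolts

A_b = π·20²/4 = 314.2 mm².
Per-bolt design strength φR_n = 0.75 × 372 × 314.2 × 2 / 1000 = 175.3 kN.
n ≥ 2040 / 175.3 = 11.64 → use 12 bolts.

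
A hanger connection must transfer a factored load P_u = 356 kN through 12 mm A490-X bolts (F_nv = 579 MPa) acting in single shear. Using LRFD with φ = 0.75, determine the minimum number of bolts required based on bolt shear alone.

A_b = π·12²/4 = 113.1 mm².
Per-bolt design strength φR_n = 0.75 × 579 × 113.1 × 1 / 1000 = 49.11 kN.
n ≥ 356 / 49.11 = 7.249 → use 8 bolts.

8 bolts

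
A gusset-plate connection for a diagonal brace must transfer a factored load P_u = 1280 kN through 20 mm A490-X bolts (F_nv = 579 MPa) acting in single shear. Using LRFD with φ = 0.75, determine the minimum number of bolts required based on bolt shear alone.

A_b = π·20²/4 = 314.2 mm².
Per-bolt design strength φR_n = 0.75 × 579 × 314.2 × 1 / 1000 = 136.4 kN.
n ≥ 1280 / 136.4 = 9.383 → use 10 bolts.

10 bolts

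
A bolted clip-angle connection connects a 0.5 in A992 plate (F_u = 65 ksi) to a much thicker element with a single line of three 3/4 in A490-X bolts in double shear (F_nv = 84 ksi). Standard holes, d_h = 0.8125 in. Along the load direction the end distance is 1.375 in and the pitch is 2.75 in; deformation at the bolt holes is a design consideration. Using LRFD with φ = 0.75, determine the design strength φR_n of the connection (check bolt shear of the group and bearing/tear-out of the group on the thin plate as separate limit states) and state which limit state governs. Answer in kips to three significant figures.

116 kips (bearing governs)

Bolt shear: A_b = π·0.75²/4 = 0.4418 in²; R_n = 84 × 0.4418 × 3 × 2 = 222.7 kips → 0.75 × 222.7 = 167 kips.
Bearing (1.2 l_c t F_u ≤ 2.4 d t F_u): upper limit = 2.4·0.75·0.5·65 = 58.5 kips.
  Edge l_c = 1.375 − 0.8125/2 = 0.9688 → r_n = 37.78 kips; interior l_c = 2.75 − 0.8125 = 1.938 → r_n = 58.5 kips.
  R_n,bearing = 1·37.78 + 2·58.5 = 154.8 kips → 0.75 × 154.8 = 116 kips.
Bearing governs: 116 kips.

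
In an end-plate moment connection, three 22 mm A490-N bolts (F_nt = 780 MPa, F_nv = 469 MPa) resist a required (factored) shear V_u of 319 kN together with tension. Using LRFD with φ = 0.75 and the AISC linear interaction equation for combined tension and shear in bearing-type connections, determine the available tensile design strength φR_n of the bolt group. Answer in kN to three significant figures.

337 kN

A_b = π·22²/4 = 380.1 mm²; f_rv = 319 × 1000 / (3 × 380.1) = 279.7 MPa.
F'_nt = 1.3 F_nt − (F_nt / φF_nv) f_rv = 1.3·780 − (780/(0.75·469))·279.7 = 393.7 MPa, capped at F_nt → F'_nt = 393.7 MPa.
R_n = F'_nt · A_b · n = 393.7 × 380.1 × 3 / 1000 = 449 kN.
Design strength φR_n = 0.75 × 449 = 337 kN.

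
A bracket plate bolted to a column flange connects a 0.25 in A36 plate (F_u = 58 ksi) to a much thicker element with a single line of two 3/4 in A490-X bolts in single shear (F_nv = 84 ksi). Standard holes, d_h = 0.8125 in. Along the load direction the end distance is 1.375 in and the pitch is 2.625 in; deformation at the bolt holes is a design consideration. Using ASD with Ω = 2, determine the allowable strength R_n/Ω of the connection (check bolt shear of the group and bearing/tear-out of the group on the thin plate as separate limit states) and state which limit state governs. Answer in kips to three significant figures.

Bolt shear: A_b = π·0.75²/4 = 0.4418 in²; R_n = 84 × 0.4418 × 2 × 1 = 74.22 kips → 74.22 / 2 = 37.1 kips.
Bearing (1.2 l_c t F_u ≤ 2.4 d t F_u): upper limit = 2.4·0.75·0.25·58 = 26.1 kips.
  Edge l_c = 1.375 − 0.8125/2 = 0.9688 → r_n = 16.86 kips; interior l_c = 2.625 − 0.8125 = 1.812 → r_n = 26.1 kips.
  R_n,bearing = 1·16.86 + 1·26.1 = 42.96 kips → 42.96 / 2 = 21.5 kips.
Bearing governs: 21.5 kips.

21.5 kips (bearing governs)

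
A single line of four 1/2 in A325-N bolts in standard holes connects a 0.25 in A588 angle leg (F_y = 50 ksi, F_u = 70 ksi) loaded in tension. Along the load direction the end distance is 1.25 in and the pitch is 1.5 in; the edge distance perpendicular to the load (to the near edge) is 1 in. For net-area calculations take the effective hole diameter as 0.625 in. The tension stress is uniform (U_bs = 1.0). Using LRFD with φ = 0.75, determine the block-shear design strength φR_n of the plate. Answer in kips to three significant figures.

37.1 kips

Shear plane L_v = 1.25 + 3·1.5 = 5.75 in; A_gv = 5.75 × 0.25 = 1.438 in².
A_nv = (5.75 − 3.5·0.625) × 0.25 = 0.8906 in².
A_nt = (1 − 0.5·0.625) × 0.25 = 0.1719 in².
0.6 F_u A_nv = 37.41 kips; 0.6 F_y A_gv = 43.12 kips → shear rupture governs the shear term.
R_n = 37.41 + 1.0 × 70 × 0.1719 = 49.44 kips.
Design strength φR_n = 0.75 × 49.44 = 37.1 kips.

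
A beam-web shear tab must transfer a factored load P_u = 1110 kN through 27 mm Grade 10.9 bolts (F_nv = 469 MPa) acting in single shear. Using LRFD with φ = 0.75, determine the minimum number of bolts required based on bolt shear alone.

6 bolts

A_b = π·27²/4 = 572.6 mm².
Per-bolt design strength φR_n = 0.75 × 469 × 572.6 × 1 / 1000 = 201.4 kN.
n ≥ 1110 / 201.4 = 5.512 → use 6 bolts.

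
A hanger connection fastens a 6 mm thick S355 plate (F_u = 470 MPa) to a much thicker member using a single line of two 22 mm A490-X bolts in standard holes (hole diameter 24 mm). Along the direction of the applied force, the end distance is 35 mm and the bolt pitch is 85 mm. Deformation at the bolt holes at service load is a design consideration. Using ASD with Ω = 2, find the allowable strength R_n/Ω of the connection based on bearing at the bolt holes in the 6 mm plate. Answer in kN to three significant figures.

Per bolt r_n = 1.2 l_c t F_u ≤ 2.4 d t F_u; upper limit = 2.4 × 22 × 6 × 470 / 1000 = 148.9 kN.
Edge bolt: l_c = 35 − 24/2 = 23 mm → 1.2 × 23 × 6 × 470 / 1000 = 77.83 → r_n = 77.83 kN.
Interior bolts: l_c = 85 − 24 = 61 mm → 1.2 × 61 × 6 × 470 / 1000 = 206.4 → r_n = 148.9 kN.
R_n = 1 × 77.83 + 1 × 148.9 = 226.7 kN.
Allowable strength R_n/Ω = 226.7 / 2 = 113 kN.

113 kN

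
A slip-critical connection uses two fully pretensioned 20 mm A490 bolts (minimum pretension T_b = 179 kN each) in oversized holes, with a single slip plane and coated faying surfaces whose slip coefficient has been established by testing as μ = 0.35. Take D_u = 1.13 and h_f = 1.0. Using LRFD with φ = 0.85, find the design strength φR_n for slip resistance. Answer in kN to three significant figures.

120 kN

R_n = μ · D_u · h_f · T_b · n_s · n_b = 0.35 × 1.13 × 1.0 × 179 × 1 × 2 = 141.6 kN.
Design strength φR_n = 0.85 × 141.6 = 120 kN.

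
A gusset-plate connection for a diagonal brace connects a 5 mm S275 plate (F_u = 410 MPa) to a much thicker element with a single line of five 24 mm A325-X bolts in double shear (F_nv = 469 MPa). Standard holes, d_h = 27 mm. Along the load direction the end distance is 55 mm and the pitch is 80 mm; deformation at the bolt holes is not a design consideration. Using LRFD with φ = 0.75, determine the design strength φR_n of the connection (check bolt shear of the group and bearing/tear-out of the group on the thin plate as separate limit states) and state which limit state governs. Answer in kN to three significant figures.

Bolt shear: A_b = π·24²/4 = 452.4 mm²; R_n = 469 × 452.4 × 5 × 2 / 1000 = 2122 kN → 0.75 × 2122 = 1590 kN.
Bearing (1.5 l_c t F_u ≤ 3.0 d t F_u): upper limit = 3.0·24·5·410 / 1000 = 147.6 kN.
  Edge l_c = 55 − 27/2 = 41.5 → r_n = 127.6 kN; interior l_c = 80 − 27 = 53 → r_n = 147.6 kN.
  R_n,bearing = 1·127.6 + 4·147.6 = 718 kN → 0.75 × 718 = 539 kN.
Bearing governs: 539 kN.

539 kN (bearing governs)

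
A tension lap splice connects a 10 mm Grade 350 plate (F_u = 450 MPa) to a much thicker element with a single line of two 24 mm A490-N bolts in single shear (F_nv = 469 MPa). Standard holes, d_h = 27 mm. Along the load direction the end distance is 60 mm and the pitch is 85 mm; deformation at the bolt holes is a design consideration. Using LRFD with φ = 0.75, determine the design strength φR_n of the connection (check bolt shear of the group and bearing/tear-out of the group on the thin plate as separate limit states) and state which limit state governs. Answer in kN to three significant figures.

Bolt shear: A_b = π·24²/4 = 452.4 mm²; R_n = 469 × 452.4 × 2 × 1 / 1000 = 424.3 kN → 0.75 × 424.3 = 318 kN.
Bearing (1.2 l_c t F_u ≤ 2.4 d t F_u): upper limit = 2.4·24·10·450 / 1000 = 259.2 kN.
  Edge l_c = 60 − 27/2 = 46.5 → r_n = 251.1 kN; interior l_c = 85 − 27 = 58 → r_n = 259.2 kN.
  R_n,bearing = 1·251.1 + 1·259.2 = 510.3 kN → 0.75 × 510.3 = 383 kN.
Bolt shear governs: 318 kN.

318 kN (bolt shear governs)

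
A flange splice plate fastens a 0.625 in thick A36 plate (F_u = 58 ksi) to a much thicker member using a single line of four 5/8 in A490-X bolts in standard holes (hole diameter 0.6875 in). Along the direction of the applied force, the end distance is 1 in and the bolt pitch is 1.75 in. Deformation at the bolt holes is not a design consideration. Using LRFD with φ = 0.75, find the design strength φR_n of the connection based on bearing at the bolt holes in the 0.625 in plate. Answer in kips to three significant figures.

157 kips

Per bolt r_n = 1.5 l_c t F_u ≤ 3.0 d t F_u; upper limit = 3.0 × 0.625 × 0.625 × 58 = 67.97 kips.
Edge bolt: l_c = 1 − 0.6875/2 = 0.6562 in → 1.5 × 0.6562 × 0.625 × 58 = 35.68 → r_n = 35.68 kips.
Interior bolts: l_c = 1.75 − 0.6875 = 1.062 in → 1.5 × 1.062 × 0.625 × 58 = 57.77 → r_n = 57.77 kips.
R_n = 1 × 35.68 + 3 × 57.77 = 209 kips.
Design strength φR_n = 0.75 × 209 = 157 kips.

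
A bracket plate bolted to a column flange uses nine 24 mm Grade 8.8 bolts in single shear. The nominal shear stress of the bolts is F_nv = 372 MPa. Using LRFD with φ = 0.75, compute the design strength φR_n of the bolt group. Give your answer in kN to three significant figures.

A_b = π × 24² / 4 = 452.4 mm².
R_n = F_nv · A_b · n · n_s = 372 × 452.4 × 9 × 1 / 1000 = 1515 kN.
Design strength φR_n = 0.75 × 1515 = 1140 kN.

1140 kN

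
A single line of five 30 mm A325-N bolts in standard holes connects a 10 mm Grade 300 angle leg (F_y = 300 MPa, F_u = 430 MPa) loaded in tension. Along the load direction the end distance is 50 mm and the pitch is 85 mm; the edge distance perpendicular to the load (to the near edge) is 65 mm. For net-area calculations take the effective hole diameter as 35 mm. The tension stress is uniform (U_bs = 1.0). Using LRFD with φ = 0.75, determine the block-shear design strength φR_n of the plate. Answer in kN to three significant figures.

Shear plane L_v = 50 + 4·85 = 390 mm; A_gv = 390 × 10 = 3900 mm².
A_nv = (390 − 4.5·35) × 10 = 2325 mm².
A_nt = (65 − 0.5·35) × 10 = 475 mm².
0.6 F_u A_nv = 599.9 kN; 0.6 F_y A_gv = 702 kN → shear rupture governs the shear term.
R_n = 599.9 + 1.0 × 430 × 475 / 1000 = 804.1 kN.
Design strength φR_n = 0.75 × 804.1 = 603 kN.

603 kN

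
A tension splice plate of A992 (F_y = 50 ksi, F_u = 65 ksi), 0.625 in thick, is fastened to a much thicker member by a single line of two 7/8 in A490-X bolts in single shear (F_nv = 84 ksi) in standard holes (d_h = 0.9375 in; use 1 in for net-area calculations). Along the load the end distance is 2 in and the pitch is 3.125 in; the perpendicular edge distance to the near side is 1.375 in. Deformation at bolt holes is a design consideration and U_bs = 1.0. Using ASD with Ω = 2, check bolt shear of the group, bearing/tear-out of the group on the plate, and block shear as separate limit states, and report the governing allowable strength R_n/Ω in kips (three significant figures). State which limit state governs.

50.5 kips (bolt shear governs)

Bolt shear: A_b = π·0.875²/4 = 0.6013 in²; R_n = 84 × 0.6013 × 2 × 1 = 101 kips → 101 / 2 = 50.5 kips.
Bearing: edge l_c = 1.531, r_n = 74.65 kips; interior l_c = 2.188, r_n = 85.31 kips; R_n = 74.65 + 1·85.31 = 160 kips → 80 kips.
Block shear: A_gv = 3.203, A_nv = 2.266, A_nt = 0.5469 in²; R_n = min(0.6F_uA_nv, 0.6F_yA_gv) + U_bs·F_u·A_nt = 123.9 kips → 62 kips.
Bolt shear governs: 50.5 kips.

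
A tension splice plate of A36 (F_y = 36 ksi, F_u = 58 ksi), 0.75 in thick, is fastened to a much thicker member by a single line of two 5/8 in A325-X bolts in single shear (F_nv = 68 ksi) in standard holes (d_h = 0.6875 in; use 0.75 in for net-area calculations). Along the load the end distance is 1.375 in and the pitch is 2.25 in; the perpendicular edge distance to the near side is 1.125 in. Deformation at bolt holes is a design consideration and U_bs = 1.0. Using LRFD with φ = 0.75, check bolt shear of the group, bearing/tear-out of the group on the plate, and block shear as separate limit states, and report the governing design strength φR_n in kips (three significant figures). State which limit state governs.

Bolt shear: A_b = π·0.625²/4 = 0.3068 in²; R_n = 68 × 0.3068 × 2 × 1 = 41.72 kips → 0.75 × 41.72 = 31.3 kips.
Bearing: edge l_c = 1.031, r_n = 53.83 kips; interior l_c = 1.562, r_n = 65.25 kips; R_n = 53.83 + 1·65.25 = 119.1 kips → 89.3 kips.
Block shear: A_gv = 2.719, A_nv = 1.875, A_nt = 0.5625 in²; R_n = min(0.6F_uA_nv, 0.6F_yA_gv) + U_bs·F_u·A_nt = 91.35 kips → 68.5 kips.
Bolt shear governs: 31.3 kips.

31.3 kips (bolt shear governs)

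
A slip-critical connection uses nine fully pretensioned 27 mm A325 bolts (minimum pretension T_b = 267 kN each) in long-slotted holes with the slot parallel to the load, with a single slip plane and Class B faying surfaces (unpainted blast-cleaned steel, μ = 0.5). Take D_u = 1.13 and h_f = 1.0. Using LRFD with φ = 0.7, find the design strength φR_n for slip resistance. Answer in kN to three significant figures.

R_n = μ · D_u · h_f · T_b · n_s · n_b = 0.5 × 1.13 × 1.0 × 267 × 1 × 9 = 1358 kN.
Design strength φR_n = 0.7 × 1358 = 950 kN.

950 kN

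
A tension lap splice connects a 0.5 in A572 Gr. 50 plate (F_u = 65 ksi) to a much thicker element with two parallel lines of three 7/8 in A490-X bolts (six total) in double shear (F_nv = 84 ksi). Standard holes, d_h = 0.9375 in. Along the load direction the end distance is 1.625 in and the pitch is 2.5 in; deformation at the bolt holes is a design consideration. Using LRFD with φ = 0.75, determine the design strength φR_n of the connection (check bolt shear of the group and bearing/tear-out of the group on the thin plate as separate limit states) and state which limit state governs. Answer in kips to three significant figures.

Bolt shear: A_b = π·0.875²/4 = 0.6013 in²; R_n = 84 × 0.6013 × 6 × 2 = 606.1 kips → 0.75 × 606.1 = 455 kips.
Bearing (1.2 l_c t F_u ≤ 2.4 d t F_u): upper limit = 2.4·0.875·0.5·65 = 68.25 kips.
  Edge l_c = 1.625 − 0.9375/2 = 1.156 → r_n = 45.09 kips; interior l_c = 2.5 − 0.9375 = 1.562 → r_n = 60.94 kips.
  R_n,bearing = 2·45.09 + 4·60.94 = 333.9 kips → 0.75 × 333.9 = 250 kips.
Bearing governs: 250 kips.

250 kips (bearing governs)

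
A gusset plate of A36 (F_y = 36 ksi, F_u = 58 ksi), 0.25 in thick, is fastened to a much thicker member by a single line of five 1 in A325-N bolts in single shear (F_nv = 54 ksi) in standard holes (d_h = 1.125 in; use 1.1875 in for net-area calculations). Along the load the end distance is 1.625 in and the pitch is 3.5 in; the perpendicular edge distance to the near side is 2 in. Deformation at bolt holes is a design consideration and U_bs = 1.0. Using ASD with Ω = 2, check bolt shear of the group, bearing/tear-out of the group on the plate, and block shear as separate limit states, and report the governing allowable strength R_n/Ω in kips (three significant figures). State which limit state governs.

52.4 kips (block shear governs)

Bolt shear: A_b = π·1²/4 = 0.7854 in²; R_n = 54 × 0.7854 × 5 × 1 = 212.1 kips → 212.1 / 2 = 106 kips.
Bearing: edge l_c = 1.062, r_n = 18.49 kips; interior l_c = 2.375, r_n = 34.8 kips; R_n = 18.49 + 4·34.8 = 157.7 kips → 78.8 kips.
Block shear: A_gv = 3.906, A_nv = 2.57, A_nt = 0.3516 in²; R_n = min(0.6F_uA_nv, 0.6F_yA_gv) + U_bs·F_u·A_nt = 104.8 kips → 52.4 kips.
Block shear governs: 52.4 kips.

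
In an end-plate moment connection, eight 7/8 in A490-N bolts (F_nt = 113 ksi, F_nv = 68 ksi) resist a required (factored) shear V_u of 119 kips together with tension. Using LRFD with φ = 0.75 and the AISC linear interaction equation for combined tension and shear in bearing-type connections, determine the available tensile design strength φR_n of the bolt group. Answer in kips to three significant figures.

332 kips

A_b = π·0.875²/4 = 0.6013 in²; f_rv = 119 / (8 × 0.6013) = 24.74 ksi.
F'_nt = 1.3 F_nt − (F_nt / φF_nv) f_rv = 1.3·113 − (113/(0.75·68))·24.74 = 92.09 ksi, capped at F_nt → F'_nt = 92.09 ksi.
R_n = F'_nt · A_b · n = 92.09 × 0.6013 × 8 = 443 kips.
Design strength φR_n = 0.75 × 443 = 332 kips.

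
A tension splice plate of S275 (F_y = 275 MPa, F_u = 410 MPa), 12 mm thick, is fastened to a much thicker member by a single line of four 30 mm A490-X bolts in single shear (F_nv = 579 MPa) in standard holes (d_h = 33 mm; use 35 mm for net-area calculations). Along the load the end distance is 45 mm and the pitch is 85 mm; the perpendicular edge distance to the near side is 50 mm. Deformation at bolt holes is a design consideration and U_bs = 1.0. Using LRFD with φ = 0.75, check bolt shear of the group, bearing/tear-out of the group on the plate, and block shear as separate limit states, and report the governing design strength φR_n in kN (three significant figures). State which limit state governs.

Bolt shear: A_b = π·30²/4 = 706.9 mm²; R_n = 579 × 706.9 × 4 × 1 / 1000 = 1637 kN → 0.75 × 1637 = 1230 kN.
Bearing: edge l_c = 28.5, r_n = 168.3 kN; interior l_c = 52, r_n = 307 kN; R_n = 168.3 + 3·307 = 1089 kN → 817 kN.
Block shear: A_gv = 3600, A_nv = 2130, A_nt = 390 mm²; R_n = min(0.6F_uA_nv, 0.6F_yA_gv) + U_bs·F_u·A_nt = 683.9 kN → 513 kN.
Block shear governs: 513 kN.

513 kN (block shear governs)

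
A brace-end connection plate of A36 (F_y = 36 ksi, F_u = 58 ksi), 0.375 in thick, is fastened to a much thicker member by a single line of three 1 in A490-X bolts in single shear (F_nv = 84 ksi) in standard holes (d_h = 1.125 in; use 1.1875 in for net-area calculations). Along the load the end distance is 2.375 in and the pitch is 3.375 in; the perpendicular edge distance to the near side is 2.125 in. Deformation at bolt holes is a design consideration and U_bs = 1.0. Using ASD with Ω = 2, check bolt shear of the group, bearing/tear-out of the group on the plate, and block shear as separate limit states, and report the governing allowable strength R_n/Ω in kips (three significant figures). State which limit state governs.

Bolt shear: A_b = π·1²/4 = 0.7854 in²; R_n = 84 × 0.7854 × 3 × 1 = 197.9 kips → 197.9 / 2 = 99 kips.
Bearing: edge l_c = 1.812, r_n = 47.31 kips; interior l_c = 2.25, r_n = 52.2 kips; R_n = 47.31 + 2·52.2 = 151.7 kips → 75.9 kips.
Block shear: A_gv = 3.422, A_nv = 2.309, A_nt = 0.5742 in²; R_n = min(0.6F_uA_nv, 0.6F_yA_gv) + U_bs·F_u·A_nt = 107.2 kips → 53.6 kips.
Block shear governs: 53.6 kips.

53.6 kips (block shear governs)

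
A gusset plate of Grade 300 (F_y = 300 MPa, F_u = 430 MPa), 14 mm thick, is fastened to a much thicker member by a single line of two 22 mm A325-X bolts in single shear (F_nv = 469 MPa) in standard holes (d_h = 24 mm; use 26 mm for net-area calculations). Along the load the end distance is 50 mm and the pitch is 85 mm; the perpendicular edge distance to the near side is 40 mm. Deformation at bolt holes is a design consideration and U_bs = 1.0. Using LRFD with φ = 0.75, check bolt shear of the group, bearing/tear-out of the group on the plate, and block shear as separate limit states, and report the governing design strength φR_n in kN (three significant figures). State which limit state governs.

Bolt shear: A_b = π·22²/4 = 380.1 mm²; R_n = 469 × 380.1 × 2 × 1 / 1000 = 356.6 kN → 0.75 × 356.6 = 267 kN.
Bearing: edge l_c = 38, r_n = 274.5 kN; interior l_c = 61, r_n = 317.9 kN; R_n = 274.5 + 1·317.9 = 592.4 kN → 444 kN.
Block shear: A_gv = 1890, A_nv = 1344, A_nt = 378 mm²; R_n = min(0.6F_uA_nv, 0.6F_yA_gv) + U_bs·F_u·A_nt = 502.7 kN → 377 kN.
Bolt shear governs: 267 kN.

267 kN (bolt shear governs)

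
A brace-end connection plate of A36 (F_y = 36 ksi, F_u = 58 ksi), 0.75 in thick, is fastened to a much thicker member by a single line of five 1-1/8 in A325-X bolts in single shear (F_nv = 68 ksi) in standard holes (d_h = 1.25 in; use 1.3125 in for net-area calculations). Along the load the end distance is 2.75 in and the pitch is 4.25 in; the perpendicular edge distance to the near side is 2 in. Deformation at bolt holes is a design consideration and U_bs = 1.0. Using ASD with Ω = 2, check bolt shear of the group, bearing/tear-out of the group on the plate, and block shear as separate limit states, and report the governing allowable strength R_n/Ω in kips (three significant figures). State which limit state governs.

169 kips (bolt shear governs)

Bolt shear: A_b = π·1.125²/4 = 0.994 in²; R_n = 68 × 0.994 × 5 × 1 = 338 kips → 338 / 2 = 169 kips.
Bearing: edge l_c = 2.125, r_n = 110.9 kips; interior l_c = 3, r_n = 117.4 kips; R_n = 110.9 + 4·117.4 = 580.7 kips → 290 kips.
Block shear: A_gv = 14.81, A_nv = 10.38, A_nt = 1.008 in²; R_n = min(0.6F_uA_nv, 0.6F_yA_gv) + U_bs·F_u·A_nt = 378.4 kips → 189 kips.
Bolt shear governs: 169 kips.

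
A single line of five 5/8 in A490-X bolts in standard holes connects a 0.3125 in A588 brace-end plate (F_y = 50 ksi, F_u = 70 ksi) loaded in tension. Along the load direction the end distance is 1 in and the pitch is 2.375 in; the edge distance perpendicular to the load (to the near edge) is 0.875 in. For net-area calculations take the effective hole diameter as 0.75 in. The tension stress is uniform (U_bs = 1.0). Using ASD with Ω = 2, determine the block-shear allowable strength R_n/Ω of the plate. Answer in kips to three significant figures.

52.2 kips

Shear plane L_v = 1 + 4·2.375 = 10.5 in; A_gv = 10.5 × 0.3125 = 3.281 in².
A_nv = (10.5 − 4.5·0.75) × 0.3125 = 2.227 in².
A_nt = (0.875 − 0.5·0.75) × 0.3125 = 0.1562 in².
0.6 F_u A_nv = 93.52 kips; 0.6 F_y A_gv = 98.44 kips → shear rupture governs the shear term.
R_n = 93.52 + 1.0 × 70 × 0.1562 = 104.5 kips.
Allowable strength R_n/Ω = 104.5 / 2 = 52.2 kips.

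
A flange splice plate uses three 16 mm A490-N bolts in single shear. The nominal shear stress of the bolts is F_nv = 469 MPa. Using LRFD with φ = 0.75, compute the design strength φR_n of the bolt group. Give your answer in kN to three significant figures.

A_b = π × 16² / 4 = 201.1 mm².
R_n = F_nv · A_b · n · n_s = 469 × 201.1 × 3 × 1 / 1000 = 282.9 kN.
Design strength φR_n = 0.75 × 282.9 = 212 kN.

212 kN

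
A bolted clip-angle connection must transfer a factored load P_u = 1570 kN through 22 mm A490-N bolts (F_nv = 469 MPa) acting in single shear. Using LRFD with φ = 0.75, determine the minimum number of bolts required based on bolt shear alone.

12 bolts

A_b = π·22²/4 = 380.1 mm².
Per-bolt design strength φR_n = 0.75 × 469 × 380.1 × 1 / 1000 = 133.7 kN.
n ≥ 1570 / 133.7 = 11.74 → use 12 bolts.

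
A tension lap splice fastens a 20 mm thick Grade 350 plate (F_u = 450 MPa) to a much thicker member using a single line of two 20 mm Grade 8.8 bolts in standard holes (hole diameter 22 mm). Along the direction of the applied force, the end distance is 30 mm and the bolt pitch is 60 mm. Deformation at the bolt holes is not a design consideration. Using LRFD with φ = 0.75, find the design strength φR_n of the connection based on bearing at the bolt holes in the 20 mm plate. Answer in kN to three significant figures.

577 kN

Per bolt r_n = 1.5 l_c t F_u ≤ 3.0 d t F_u; upper limit = 3.0 × 20 × 20 × 450 / 1000 = 540 kN.
Edge bolt: l_c = 30 − 22/2 = 19 mm → 1.5 × 19 × 20 × 450 / 1000 = 256.5 → r_n = 256.5 kN.
Interior bolts: l_c = 60 − 22 = 38 mm → 1.5 × 38 × 20 × 450 / 1000 = 513 → r_n = 513 kN.
R_n = 1 × 256.5 + 1 × 513 = 769.5 kN.
Design strength φR_n = 0.75 × 769.5 = 577 kN.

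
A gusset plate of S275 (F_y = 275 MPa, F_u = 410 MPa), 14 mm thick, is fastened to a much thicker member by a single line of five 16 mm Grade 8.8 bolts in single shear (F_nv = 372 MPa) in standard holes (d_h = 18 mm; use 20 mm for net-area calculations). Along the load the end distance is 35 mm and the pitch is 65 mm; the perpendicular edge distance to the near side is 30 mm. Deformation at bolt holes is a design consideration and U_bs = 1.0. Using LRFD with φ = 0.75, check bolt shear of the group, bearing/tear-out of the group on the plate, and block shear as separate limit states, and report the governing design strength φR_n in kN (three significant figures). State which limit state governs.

280 kN (bolt shear governs)

Bolt shear: A_b = π·16²/4 = 201.1 mm²; R_n = 372 × 201.1 × 5 × 1 / 1000 = 374 kN → 0.75 × 374 = 280 kN.
Bearing: edge l_c = 26, r_n = 179.1 kN; interior l_c = 47, r_n = 220.4 kN; R_n = 179.1 + 4·220.4 = 1061 kN → 796 kN.
Block shear: A_gv = 4130, A_nv = 2870, A_nt = 280 mm²; R_n = min(0.6F_uA_nv, 0.6F_yA_gv) + U_bs·F_u·A_nt = 796.2 kN → 597 kN.
Bolt shear governs: 280 kN.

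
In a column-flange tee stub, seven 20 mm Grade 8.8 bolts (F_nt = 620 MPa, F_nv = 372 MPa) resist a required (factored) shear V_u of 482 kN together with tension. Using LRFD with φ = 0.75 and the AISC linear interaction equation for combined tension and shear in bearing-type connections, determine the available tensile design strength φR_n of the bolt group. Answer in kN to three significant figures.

526 kN

A_b = π·20²/4 = 314.2 mm²; f_rv = 482 × 1000 / (7 × 314.2) = 219.2 MPa.
F'_nt = 1.3 F_nt − (F_nt / φF_nv) f_rv = 1.3·620 − (620/(0.75·372))·219.2 = 318.9 MPa, capped at F_nt → F'_nt = 318.9 MPa.
R_n = F'_nt · A_b · n = 318.9 × 314.2 × 7 / 1000 = 701.4 kN.
Design strength φR_n = 0.75 × 701.4 = 526 kN.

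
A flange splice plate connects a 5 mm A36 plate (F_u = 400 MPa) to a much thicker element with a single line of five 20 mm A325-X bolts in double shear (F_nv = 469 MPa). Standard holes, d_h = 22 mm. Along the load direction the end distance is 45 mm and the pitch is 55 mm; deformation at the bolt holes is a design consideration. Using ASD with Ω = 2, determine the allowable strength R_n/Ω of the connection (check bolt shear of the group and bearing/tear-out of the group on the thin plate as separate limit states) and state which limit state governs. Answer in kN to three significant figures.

199 kN (bearing governs)

Bolt shear: A_b = π·20²/4 = 314.2 mm²; R_n = 469 × 314.2 × 5 × 2 / 1000 = 1473 kN → 1473 / 2 = 737 kN.
Bearing (1.2 l_c t F_u ≤ 2.4 d t F_u): upper limit = 2.4·20·5·400 / 1000 = 96 kN.
  Edge l_c = 45 − 22/2 = 34 → r_n = 81.6 kN; interior l_c = 55 − 22 = 33 → r_n = 79.2 kN.
  R_n,bearing = 1·81.6 + 4·79.2 = 398.4 kN → 398.4 / 2 = 199 kN.
Bearing governs: 199 kN.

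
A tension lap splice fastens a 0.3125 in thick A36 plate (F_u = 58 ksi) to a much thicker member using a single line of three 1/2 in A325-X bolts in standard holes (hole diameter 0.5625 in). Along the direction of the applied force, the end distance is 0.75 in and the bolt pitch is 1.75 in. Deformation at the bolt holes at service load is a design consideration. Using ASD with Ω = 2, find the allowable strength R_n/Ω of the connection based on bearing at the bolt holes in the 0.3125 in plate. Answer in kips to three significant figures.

Per bolt r_n = 1.2 l_c t F_u ≤ 2.4 d t F_u; upper limit = 2.4 × 0.5 × 0.3125 × 58 = 21.75 kips.
Edge bolt: l_c = 0.75 − 0.5625/2 = 0.4688 in → 1.2 × 0.4688 × 0.3125 × 58 = 10.2 → r_n = 10.2 kips.
Interior bolts: l_c = 1.75 − 0.5625 = 1.188 in → 1.2 × 1.188 × 0.3125 × 58 = 25.83 → r_n = 21.75 kips.
R_n = 1 × 10.2 + 2 × 21.75 = 53.7 kips.
Allowable strength R_n/Ω = 53.7 / 2 = 26.8 kips.

26.8 kips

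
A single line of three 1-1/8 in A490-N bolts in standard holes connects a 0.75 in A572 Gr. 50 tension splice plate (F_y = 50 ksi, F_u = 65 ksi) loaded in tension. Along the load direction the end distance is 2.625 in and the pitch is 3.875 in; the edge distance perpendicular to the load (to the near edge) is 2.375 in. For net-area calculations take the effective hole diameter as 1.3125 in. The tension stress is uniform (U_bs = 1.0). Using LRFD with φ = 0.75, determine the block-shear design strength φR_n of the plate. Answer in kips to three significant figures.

218 kips

Shear plane L_v = 2.625 + 2·3.875 = 10.38 in; A_gv = 10.38 × 0.75 = 7.781 in².
A_nv = (10.38 − 2.5·1.3125) × 0.75 = 5.32 in².
A_nt = (2.375 − 0.5·1.3125) × 0.75 = 1.289 in².
0.6 F_u A_nv = 207.5 kips; 0.6 F_y A_gv = 233.4 kips → shear rupture governs the shear term.
R_n = 207.5 + 1.0 × 65 × 1.289 = 291.3 kips.
Design strength φR_n = 0.75 × 291.3 = 218 kips.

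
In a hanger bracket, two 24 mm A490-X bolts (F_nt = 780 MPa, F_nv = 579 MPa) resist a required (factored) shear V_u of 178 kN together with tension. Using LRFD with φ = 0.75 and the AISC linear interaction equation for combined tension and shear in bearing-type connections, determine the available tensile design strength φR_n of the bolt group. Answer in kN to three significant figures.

A_b = π·24²/4 = 452.4 mm²; f_rv = 178 × 1000 / (2 × 452.4) = 196.7 MPa.
F'_nt = 1.3 F_nt − (F_nt / φF_nv) f_rv = 1.3·780 − (780/(0.75·579))·196.7 = 660.6 MPa, capped at F_nt → F'_nt = 660.6 MPa.
R_n = F'_nt · A_b · n = 660.6 × 452.4 × 2 / 1000 = 597.7 kN.
Design strength φR_n = 0.75 × 597.7 = 448 kN.

448 kN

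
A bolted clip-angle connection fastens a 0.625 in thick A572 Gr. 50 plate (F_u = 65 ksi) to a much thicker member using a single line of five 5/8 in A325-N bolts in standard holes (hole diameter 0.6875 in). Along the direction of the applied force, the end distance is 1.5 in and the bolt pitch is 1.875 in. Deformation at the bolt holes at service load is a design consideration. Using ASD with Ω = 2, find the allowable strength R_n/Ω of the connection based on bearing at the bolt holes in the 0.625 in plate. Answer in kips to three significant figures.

Per bolt r_n = 1.2 l_c t F_u ≤ 2.4 d t F_u; upper limit = 2.4 × 0.625 × 0.625 × 65 = 60.94 kips.
Edge bolt: l_c = 1.5 − 0.6875/2 = 1.156 in → 1.2 × 1.156 × 0.625 × 65 = 56.37 → r_n = 56.37 kips.
Interior bolts: l_c = 1.875 − 0.6875 = 1.188 in → 1.2 × 1.188 × 0.625 × 65 = 57.89 → r_n = 57.89 kips.
R_n = 1 × 56.37 + 4 × 57.89 = 287.9 kips.
Allowable strength R_n/Ω = 287.9 / 2 = 144 kips.

144 kips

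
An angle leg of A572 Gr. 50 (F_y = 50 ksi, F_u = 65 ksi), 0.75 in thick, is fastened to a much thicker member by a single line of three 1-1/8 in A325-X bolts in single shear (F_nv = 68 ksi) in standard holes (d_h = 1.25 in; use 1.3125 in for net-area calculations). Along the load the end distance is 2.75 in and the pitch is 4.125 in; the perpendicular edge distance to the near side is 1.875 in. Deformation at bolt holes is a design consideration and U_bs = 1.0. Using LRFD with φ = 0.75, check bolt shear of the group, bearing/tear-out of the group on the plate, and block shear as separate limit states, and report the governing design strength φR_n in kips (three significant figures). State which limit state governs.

Bolt shear: A_b = π·1.125²/4 = 0.994 in²; R_n = 68 × 0.994 × 3 × 1 = 202.8 kips → 0.75 × 202.8 = 152 kips.
Bearing: edge l_c = 2.125, r_n = 124.3 kips; interior l_c = 2.875, r_n = 131.6 kips; R_n = 124.3 + 2·131.6 = 387.6 kips → 291 kips.
Block shear: A_gv = 8.25, A_nv = 5.789, A_nt = 0.9141 in²; R_n = min(0.6F_uA_nv, 0.6F_yA_gv) + U_bs·F_u·A_nt = 285.2 kips → 214 kips.
Bolt shear governs: 152 kips.

152 kips (bolt shear governs)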